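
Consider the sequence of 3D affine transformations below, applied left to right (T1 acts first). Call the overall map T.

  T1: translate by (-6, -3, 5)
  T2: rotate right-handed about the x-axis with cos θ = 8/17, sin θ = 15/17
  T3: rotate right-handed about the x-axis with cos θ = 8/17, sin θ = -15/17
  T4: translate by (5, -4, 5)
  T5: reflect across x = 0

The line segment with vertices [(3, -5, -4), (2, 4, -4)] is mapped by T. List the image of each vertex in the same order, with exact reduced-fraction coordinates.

T1 translate by (-6, -3, 5): (3, -5, -4) → (-3, -8, 1); (2, 4, -4) → (-4, 1, 1)
T2 rotate right-handed about the x-axis with cos θ = 8/17, sin θ = 15/17: (-3, -8, 1) → (-3, -79/17, -112/17); (-4, 1, 1) → (-4, -7/17, 23/17)
T3 rotate right-handed about the x-axis with cos θ = 8/17, sin θ = -15/17: (-3, -79/17, -112/17) → (-3, -8, 1); (-4, -7/17, 23/17) → (-4, 1, 1)
T4 translate by (5, -4, 5): (-3, -8, 1) → (2, -12, 6); (-4, 1, 1) → (1, -3, 6)
T5 reflect across x = 0: (2, -12, 6) → (-2, -12, 6); (1, -3, 6) → (-1, -3, 6)

image vertices: (-2, -12, 6), (-1, -3, 6)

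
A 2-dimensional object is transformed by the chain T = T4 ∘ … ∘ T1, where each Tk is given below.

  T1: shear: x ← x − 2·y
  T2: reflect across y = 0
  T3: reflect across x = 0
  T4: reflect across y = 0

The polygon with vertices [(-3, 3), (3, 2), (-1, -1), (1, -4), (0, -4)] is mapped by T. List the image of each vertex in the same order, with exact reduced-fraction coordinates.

T1 shear: x ← x − 2·y: (-3, 3) → (-9, 3); (3, 2) → (-1, 2); (-1, -1) → (1, -1); (1, -4) → (9, -4); (0, -4) → (8, -4)
T2 reflect across y = 0: (-9, 3) → (-9, -3); (-1, 2) → (-1, -2); (1, -1) → (1, 1); (9, -4) → (9, 4); (8, -4) → (8, 4)
T3 reflect across x = 0: (-9, -3) → (9, -3); (-1, -2) → (1, -2); (1, 1) → (-1, 1); (9, 4) → (-9, 4); (8, 4) → (-8, 4)
T4 reflect across y = 0: (9, -3) → (9, 3); (1, -2) → (1, 2); (-1, 1) → (-1, -1); (-9, 4) → (-9, -4); (-8, 4) → (-8, -4)

image vertices: (9, 3), (1, 2), (-1, -1), (-9, -4), (-8, -4)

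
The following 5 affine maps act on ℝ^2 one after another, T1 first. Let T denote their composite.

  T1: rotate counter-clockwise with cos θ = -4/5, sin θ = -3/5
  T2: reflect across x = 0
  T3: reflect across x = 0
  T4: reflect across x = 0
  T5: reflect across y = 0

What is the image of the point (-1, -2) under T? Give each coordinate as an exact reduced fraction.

T1 rotate counter-clockwise with cos θ = -4/5, sin θ = -3/5: (-1, -2) → (-2/5, 11/5)
T2 reflect across x = 0: (-2/5, 11/5) → (2/5, 11/5)
T3 reflect across x = 0: (2/5, 11/5) → (-2/5, 11/5)
T4 reflect across x = 0: (-2/5, 11/5) → (2/5, 11/5)
T5 reflect across y = 0: (2/5, 11/5) → (2/5, -11/5)

T(p) = (2/5, -11/5)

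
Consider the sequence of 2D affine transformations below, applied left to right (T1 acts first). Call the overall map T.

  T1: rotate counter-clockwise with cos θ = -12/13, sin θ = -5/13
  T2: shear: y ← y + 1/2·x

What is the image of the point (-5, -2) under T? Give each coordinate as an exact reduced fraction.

T1 rotate counter-clockwise with cos θ = -12/13, sin θ = -5/13: (-5, -2) → (50/13, 49/13)
T2 shear: y ← y + 1/2·x: (50/13, 49/13) → (50/13, 74/13)

T(p) = (50/13, 74/13)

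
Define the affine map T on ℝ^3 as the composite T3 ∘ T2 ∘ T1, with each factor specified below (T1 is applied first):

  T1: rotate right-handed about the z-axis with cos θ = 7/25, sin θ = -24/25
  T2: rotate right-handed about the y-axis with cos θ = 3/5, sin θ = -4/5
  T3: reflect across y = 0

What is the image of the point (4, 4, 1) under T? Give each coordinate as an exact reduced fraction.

T1 rotate right-handed about the z-axis with cos θ = 7/25, sin θ = -24/25: (4, 4, 1) → (124/25, -68/25, 1)
T2 rotate right-handed about the y-axis with cos θ = 3/5, sin θ = -4/5: (124/25, -68/25, 1) → (272/125, -68/25, 571/125)
T3 reflect across y = 0: (272/125, -68/25, 571/125) → (272/125, 68/25, 571/125)

T(p) = (272/125, 68/25, 571/125)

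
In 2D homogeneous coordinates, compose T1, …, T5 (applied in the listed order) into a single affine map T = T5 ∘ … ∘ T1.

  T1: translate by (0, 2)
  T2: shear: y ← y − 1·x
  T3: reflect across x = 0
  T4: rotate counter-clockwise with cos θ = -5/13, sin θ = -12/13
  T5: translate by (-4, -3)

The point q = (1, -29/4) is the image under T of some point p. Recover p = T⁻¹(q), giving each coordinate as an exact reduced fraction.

p = (-2, 9/4)

T1 = [1 0 0; 0 1 2; 0 0 1]
T2·T1 = [1 0 0; -1 1 2; 0 0 1]
T3·…·T1 = [-1 0 0; -1 1 2; 0 0 1]
T4·…·T1 = [-7/13 12/13 24/13; 17/13 -5/13 -10/13; 0 0 1]
T5·…·T1 = [-7/13 12/13 -28/13; 17/13 -5/13 -49/13; 0 0 1]
det M = -1; M⁻¹ = [5/13 12/13 56/13; 17/13 7/13 63/13; 0 0 1]
M⁻¹ · (1, -29/4)ᵀ = (-2, 9/4)ᵀ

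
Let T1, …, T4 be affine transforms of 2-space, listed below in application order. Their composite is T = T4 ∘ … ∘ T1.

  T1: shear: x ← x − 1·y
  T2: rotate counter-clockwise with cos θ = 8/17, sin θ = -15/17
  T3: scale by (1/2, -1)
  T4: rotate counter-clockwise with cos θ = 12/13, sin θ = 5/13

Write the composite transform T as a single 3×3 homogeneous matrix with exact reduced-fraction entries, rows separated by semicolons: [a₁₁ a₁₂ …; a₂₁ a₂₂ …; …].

T = [-27/221 157/221 0; 200/221 -517/442 0; 0 0 1]

T1 = [1 -1 0; 0 1 0; 0 0 1]
T2·T1 = [8/17 7/17 0; -15/17 23/17 0; 0 0 1]
T3·…·T1 = [4/17 7/34 0; 15/17 -23/17 0; 0 0 1]
T4·…·T1 = [-27/221 157/221 0; 200/221 -517/442 0; 0 0 1]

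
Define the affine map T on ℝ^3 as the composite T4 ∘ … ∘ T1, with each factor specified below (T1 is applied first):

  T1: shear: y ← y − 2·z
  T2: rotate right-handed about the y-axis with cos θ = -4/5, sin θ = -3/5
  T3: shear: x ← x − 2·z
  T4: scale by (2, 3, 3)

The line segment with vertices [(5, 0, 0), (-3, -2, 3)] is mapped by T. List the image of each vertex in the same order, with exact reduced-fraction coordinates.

T1 shear: y ← y − 2·z: (5, 0, 0) → (5, 0, 0); (-3, -2, 3) → (-3, -8, 3)
T2 rotate right-handed about the y-axis with cos θ = -4/5, sin θ = -3/5: (5, 0, 0) → (-4, 0, 3); (-3, -8, 3) → (3/5, -8, -21/5)
T3 shear: x ← x − 2·z: (-4, 0, 3) → (-10, 0, 3); (3/5, -8, -21/5) → (9, -8, -21/5)
T4 scale by (2, 3, 3): (-10, 0, 3) → (-20, 0, 9); (9, -8, -21/5) → (18, -24, -63/5)

image vertices: (-20, 0, 9), (18, -24, -63/5)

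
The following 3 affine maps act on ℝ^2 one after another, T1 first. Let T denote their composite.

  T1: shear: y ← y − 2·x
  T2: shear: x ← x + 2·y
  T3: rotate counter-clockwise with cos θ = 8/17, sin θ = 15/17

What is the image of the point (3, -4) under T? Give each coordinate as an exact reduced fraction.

T1 shear: y ← y − 2·x: (3, -4) → (3, -10)
T2 shear: x ← x + 2·y: (3, -10) → (-17, -10)
T3 rotate counter-clockwise with cos θ = 8/17, sin θ = 15/17: (-17, -10) → (14/17, -335/17)

T(p) = (14/17, -335/17)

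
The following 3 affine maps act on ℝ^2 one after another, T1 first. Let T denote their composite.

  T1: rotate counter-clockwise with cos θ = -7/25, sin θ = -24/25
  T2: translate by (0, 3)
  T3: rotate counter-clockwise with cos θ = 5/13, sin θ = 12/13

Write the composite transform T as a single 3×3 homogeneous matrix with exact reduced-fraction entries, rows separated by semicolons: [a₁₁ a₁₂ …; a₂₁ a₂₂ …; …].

T1 = [-7/25 24/25 0; -24/25 -7/25 0; 0 0 1]
T2·T1 = [-7/25 24/25 0; -24/25 -7/25 3; 0 0 1]
T3·…·T1 = [253/325 204/325 -36/13; -204/325 253/325 15/13; 0 0 1]

T = [253/325 204/325 -36/13; -204/325 253/325 15/13; 0 0 1]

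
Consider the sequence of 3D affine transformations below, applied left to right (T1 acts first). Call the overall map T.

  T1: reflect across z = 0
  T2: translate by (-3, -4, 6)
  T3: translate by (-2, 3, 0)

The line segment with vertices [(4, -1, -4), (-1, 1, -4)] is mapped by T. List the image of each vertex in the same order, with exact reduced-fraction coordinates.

image vertices: (-1, -2, 10), (-6, 0, 10)

T1 reflect across z = 0: (4, -1, -4) → (4, -1, 4); (-1, 1, -4) → (-1, 1, 4)
T2 translate by (-3, -4, 6): (4, -1, 4) → (1, -5, 10); (-1, 1, 4) → (-4, -3, 10)
T3 translate by (-2, 3, 0): (1, -5, 10) → (-1, -2, 10); (-4, -3, 10) → (-6, 0, 10)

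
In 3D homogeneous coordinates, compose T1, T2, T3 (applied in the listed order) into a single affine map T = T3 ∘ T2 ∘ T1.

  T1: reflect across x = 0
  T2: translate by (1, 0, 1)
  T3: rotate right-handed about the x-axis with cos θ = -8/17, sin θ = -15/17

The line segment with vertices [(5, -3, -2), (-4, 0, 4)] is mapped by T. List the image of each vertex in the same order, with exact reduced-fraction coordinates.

image vertices: (-4, 9/17, 53/17), (5, 75/17, -40/17)

T1 reflect across x = 0: (5, -3, -2) → (-5, -3, -2); (-4, 0, 4) → (4, 0, 4)
T2 translate by (1, 0, 1): (-5, -3, -2) → (-4, -3, -1); (4, 0, 4) → (5, 0, 5)
T3 rotate right-handed about the x-axis with cos θ = -8/17, sin θ = -15/17: (-4, -3, -1) → (-4, 9/17, 53/17); (5, 0, 5) → (5, 75/17, -40/17)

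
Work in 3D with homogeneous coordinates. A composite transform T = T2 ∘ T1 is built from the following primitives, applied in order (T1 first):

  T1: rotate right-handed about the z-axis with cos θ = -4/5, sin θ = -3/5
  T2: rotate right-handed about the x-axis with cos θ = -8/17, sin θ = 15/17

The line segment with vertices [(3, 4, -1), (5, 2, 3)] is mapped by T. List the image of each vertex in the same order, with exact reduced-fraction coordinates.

image vertices: (0, 55/17, -67/17), (-14/5, -41/85, -93/17)

T1 rotate right-handed about the z-axis with cos θ = -4/5, sin θ = -3/5: (3, 4, -1) → (0, -5, -1); (5, 2, 3) → (-14/5, -23/5, 3)
T2 rotate right-handed about the x-axis with cos θ = -8/17, sin θ = 15/17: (0, -5, -1) → (0, 55/17, -67/17); (-14/5, -23/5, 3) → (-14/5, -41/85, -93/17)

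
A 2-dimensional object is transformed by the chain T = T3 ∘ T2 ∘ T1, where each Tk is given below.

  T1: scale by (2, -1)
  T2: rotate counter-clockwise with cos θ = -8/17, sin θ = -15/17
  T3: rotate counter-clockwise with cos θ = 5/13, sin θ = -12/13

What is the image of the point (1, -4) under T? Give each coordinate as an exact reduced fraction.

T(p) = (-524/221, -838/221)

T1 scale by (2, -1): (1, -4) → (2, 4)
T2 rotate counter-clockwise with cos θ = -8/17, sin θ = -15/17: (2, 4) → (44/17, -62/17)
T3 rotate counter-clockwise with cos θ = 5/13, sin θ = -12/13: (44/17, -62/17) → (-524/221, -838/221)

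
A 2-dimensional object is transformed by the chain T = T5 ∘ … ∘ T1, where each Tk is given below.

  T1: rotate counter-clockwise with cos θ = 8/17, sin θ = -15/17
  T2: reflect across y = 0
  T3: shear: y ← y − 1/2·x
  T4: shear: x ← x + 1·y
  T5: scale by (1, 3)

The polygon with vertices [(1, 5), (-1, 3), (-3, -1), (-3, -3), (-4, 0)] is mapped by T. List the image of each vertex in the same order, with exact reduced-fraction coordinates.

image vertices: (33/34, -399/34), (-41/34, -345/34), (-113/34, -105/34), (-111/34, 81/34), (-76/17, -132/17)

T1 rotate counter-clockwise with cos θ = 8/17, sin θ = -15/17: (1, 5) → (83/17, 25/17); (-1, 3) → (37/17, 39/17); (-3, -1) → (-39/17, 37/17); (-3, -3) → (-69/17, 21/17); (-4, 0) → (-32/17, 60/17)
T2 reflect across y = 0: (83/17, 25/17) → (83/17, -25/17); (37/17, 39/17) → (37/17, -39/17); (-39/17, 37/17) → (-39/17, -37/17); (-69/17, 21/17) → (-69/17, -21/17); (-32/17, 60/17) → (-32/17, -60/17)
T3 shear: y ← y − 1/2·x: (83/17, -25/17) → (83/17, -133/34); (37/17, -39/17) → (37/17, -115/34); (-39/17, -37/17) → (-39/17, -35/34); (-69/17, -21/17) → (-69/17, 27/34); (-32/17, -60/17) → (-32/17, -44/17)
T4 shear: x ← x + 1·y: (83/17, -133/34) → (33/34, -133/34); (37/17, -115/34) → (-41/34, -115/34); (-39/17, -35/34) → (-113/34, -35/34); (-69/17, 27/34) → (-111/34, 27/34); (-32/17, -44/17) → (-76/17, -44/17)
T5 scale by (1, 3): (33/34, -133/34) → (33/34, -399/34); (-41/34, -115/34) → (-41/34, -345/34); (-113/34, -35/34) → (-113/34, -105/34); (-111/34, 27/34) → (-111/34, 81/34); (-76/17, -44/17) → (-76/17, -132/17)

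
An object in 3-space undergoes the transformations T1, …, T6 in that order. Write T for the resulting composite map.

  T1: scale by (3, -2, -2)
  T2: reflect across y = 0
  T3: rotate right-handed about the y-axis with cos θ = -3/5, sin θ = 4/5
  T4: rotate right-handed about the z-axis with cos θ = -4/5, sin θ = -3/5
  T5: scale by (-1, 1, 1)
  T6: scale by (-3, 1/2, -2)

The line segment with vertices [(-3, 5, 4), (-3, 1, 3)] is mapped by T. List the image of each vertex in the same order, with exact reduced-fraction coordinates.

image vertices: (102/5, -37/10, -24), (54/25, -49/50, -108/5)

T1 scale by (3, -2, -2): (-3, 5, 4) → (-9, -10, -8); (-3, 1, 3) → (-9, -2, -6)
T2 reflect across y = 0: (-9, -10, -8) → (-9, 10, -8); (-9, -2, -6) → (-9, 2, -6)
T3 rotate right-handed about the y-axis with cos θ = -3/5, sin θ = 4/5: (-9, 10, -8) → (-1, 10, 12); (-9, 2, -6) → (3/5, 2, 54/5)
T4 rotate right-handed about the z-axis with cos θ = -4/5, sin θ = -3/5: (-1, 10, 12) → (34/5, -37/5, 12); (3/5, 2, 54/5) → (18/25, -49/25, 54/5)
T5 scale by (-1, 1, 1): (34/5, -37/5, 12) → (-34/5, -37/5, 12); (18/25, -49/25, 54/5) → (-18/25, -49/25, 54/5)
T6 scale by (-3, 1/2, -2): (-34/5, -37/5, 12) → (102/5, -37/10, -24); (-18/25, -49/25, 54/5) → (54/25, -49/50, -108/5)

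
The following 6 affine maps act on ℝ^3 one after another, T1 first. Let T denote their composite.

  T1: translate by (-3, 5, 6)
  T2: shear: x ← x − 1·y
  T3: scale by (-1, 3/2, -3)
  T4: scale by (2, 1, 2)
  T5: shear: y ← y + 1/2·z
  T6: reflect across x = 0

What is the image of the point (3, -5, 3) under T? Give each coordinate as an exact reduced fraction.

T1 translate by (-3, 5, 6): (3, -5, 3) → (0, 0, 9)
T2 shear: x ← x − 1·y: (0, 0, 9) → (0, 0, 9)
T3 scale by (-1, 3/2, -3): (0, 0, 9) → (0, 0, -27)
T4 scale by (2, 1, 2): (0, 0, -27) → (0, 0, -54)
T5 shear: y ← y + 1/2·z: (0, 0, -54) → (0, -27, -54)
T6 reflect across x = 0: (0, -27, -54) → (0, -27, -54)

T(p) = (0, -27, -54)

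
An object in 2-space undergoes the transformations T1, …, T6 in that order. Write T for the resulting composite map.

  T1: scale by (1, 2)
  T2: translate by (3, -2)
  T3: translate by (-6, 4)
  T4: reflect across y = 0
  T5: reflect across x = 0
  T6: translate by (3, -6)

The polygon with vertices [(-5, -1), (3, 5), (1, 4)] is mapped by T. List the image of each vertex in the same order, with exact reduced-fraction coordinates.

image vertices: (11, -6), (3, -18), (5, -16)

T1 scale by (1, 2): (-5, -1) → (-5, -2); (3, 5) → (3, 10); (1, 4) → (1, 8)
T2 translate by (3, -2): (-5, -2) → (-2, -4); (3, 10) → (6, 8); (1, 8) → (4, 6)
T3 translate by (-6, 4): (-2, -4) → (-8, 0); (6, 8) → (0, 12); (4, 6) → (-2, 10)
T4 reflect across y = 0: (-8, 0) → (-8, 0); (0, 12) → (0, -12); (-2, 10) → (-2, -10)
T5 reflect across x = 0: (-8, 0) → (8, 0); (0, -12) → (0, -12); (-2, -10) → (2, -10)
T6 translate by (3, -6): (8, 0) → (11, -6); (0, -12) → (3, -18); (2, -10) → (5, -16)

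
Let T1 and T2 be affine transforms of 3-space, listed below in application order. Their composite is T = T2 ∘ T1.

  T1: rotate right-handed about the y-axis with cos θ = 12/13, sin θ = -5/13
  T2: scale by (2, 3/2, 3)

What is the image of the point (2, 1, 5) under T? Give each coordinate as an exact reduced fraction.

T(p) = (-2/13, 3/2, 210/13)

T1 rotate right-handed about the y-axis with cos θ = 12/13, sin θ = -5/13: (2, 1, 5) → (-1/13, 1, 70/13)
T2 scale by (2, 3/2, 3): (-1/13, 1, 70/13) → (-2/13, 3/2, 210/13)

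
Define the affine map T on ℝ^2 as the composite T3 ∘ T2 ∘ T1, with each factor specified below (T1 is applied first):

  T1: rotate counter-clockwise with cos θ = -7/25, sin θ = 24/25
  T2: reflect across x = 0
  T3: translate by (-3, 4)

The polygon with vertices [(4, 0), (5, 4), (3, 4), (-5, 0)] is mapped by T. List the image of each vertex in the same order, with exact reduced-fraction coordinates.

T1 rotate counter-clockwise with cos θ = -7/25, sin θ = 24/25: (4, 0) → (-28/25, 96/25); (5, 4) → (-131/25, 92/25); (3, 4) → (-117/25, 44/25); (-5, 0) → (7/5, -24/5)
T2 reflect across x = 0: (-28/25, 96/25) → (28/25, 96/25); (-131/25, 92/25) → (131/25, 92/25); (-117/25, 44/25) → (117/25, 44/25); (7/5, -24/5) → (-7/5, -24/5)
T3 translate by (-3, 4): (28/25, 96/25) → (-47/25, 196/25); (131/25, 92/25) → (56/25, 192/25); (117/25, 44/25) → (42/25, 144/25); (-7/5, -24/5) → (-22/5, -4/5)

image vertices: (-47/25, 196/25), (56/25, 192/25), (42/25, 144/25), (-22/5, -4/5)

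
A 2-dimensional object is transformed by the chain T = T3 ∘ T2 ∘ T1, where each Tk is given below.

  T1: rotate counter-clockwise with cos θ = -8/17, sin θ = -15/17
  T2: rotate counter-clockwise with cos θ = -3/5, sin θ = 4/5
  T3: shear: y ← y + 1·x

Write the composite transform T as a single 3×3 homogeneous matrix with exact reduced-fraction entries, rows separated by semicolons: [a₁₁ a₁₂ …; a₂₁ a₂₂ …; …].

T1 = [-8/17 15/17 0; -15/17 -8/17 0; 0 0 1]
T2·T1 = [84/85 -13/85 0; 13/85 84/85 0; 0 0 1]
T3·…·T1 = [84/85 -13/85 0; 97/85 71/85 0; 0 0 1]

T = [84/85 -13/85 0; 97/85 71/85 0; 0 0 1]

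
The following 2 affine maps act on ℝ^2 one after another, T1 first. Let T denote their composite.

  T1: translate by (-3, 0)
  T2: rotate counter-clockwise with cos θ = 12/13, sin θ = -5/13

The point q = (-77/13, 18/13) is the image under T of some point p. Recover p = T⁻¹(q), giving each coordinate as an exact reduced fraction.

p = (-3, -1)

T1 = [1 0 -3; 0 1 0; 0 0 1]
T2·T1 = [12/13 5/13 -36/13; -5/13 12/13 15/13; 0 0 1]
det M = 1; M⁻¹ = [12/13 -5/13 3; 5/13 12/13 0; 0 0 1]
M⁻¹ · (-77/13, 18/13)ᵀ = (-3, -1)ᵀ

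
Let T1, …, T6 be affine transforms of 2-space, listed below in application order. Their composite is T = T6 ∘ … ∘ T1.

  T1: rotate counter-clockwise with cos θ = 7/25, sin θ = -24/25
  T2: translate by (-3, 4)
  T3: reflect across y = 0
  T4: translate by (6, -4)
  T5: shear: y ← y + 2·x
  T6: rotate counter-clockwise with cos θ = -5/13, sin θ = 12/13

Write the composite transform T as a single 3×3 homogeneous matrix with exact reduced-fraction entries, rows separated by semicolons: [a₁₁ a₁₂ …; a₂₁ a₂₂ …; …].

T1 = [7/25 24/25 0; -24/25 7/25 0; 0 0 1]
T2·T1 = [7/25 24/25 -3; -24/25 7/25 4; 0 0 1]
T3·…·T1 = [7/25 24/25 -3; 24/25 -7/25 -4; 0 0 1]
T4·…·T1 = [7/25 24/25 3; 24/25 -7/25 -8; 0 0 1]
T5·…·T1 = [7/25 24/25 3; 38/25 41/25 -2; 0 0 1]
T6·…·T1 = [-491/325 -612/325 9/13; -106/325 83/325 46/13; 0 0 1]

T = [-491/325 -612/325 9/13; -106/325 83/325 46/13; 0 0 1]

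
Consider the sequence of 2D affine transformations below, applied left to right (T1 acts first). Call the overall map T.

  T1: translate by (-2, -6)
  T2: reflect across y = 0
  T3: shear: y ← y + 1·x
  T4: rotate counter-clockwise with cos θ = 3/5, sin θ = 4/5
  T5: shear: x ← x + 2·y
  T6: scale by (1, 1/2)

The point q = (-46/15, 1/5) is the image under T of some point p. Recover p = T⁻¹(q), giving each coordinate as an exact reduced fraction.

p = (0, 2/3)

T1 = [1 0 -2; 0 1 -6; 0 0 1]
T2·T1 = [1 0 -2; 0 -1 6; 0 0 1]
T3·…·T1 = [1 0 -2; 1 -1 4; 0 0 1]
T4·…·T1 = [-1/5 4/5 -22/5; 7/5 -3/5 4/5; 0 0 1]
T5·…·T1 = [13/5 -2/5 -14/5; 7/5 -3/5 4/5; 0 0 1]
T6·…·T1 = [13/5 -2/5 -14/5; 7/10 -3/10 2/5; 0 0 1]
det M = -1/2; M⁻¹ = [3/5 -4/5 2; 7/5 -26/5 6; 0 0 1]
M⁻¹ · (-46/15, 1/5)ᵀ = (0, 2/3)ᵀ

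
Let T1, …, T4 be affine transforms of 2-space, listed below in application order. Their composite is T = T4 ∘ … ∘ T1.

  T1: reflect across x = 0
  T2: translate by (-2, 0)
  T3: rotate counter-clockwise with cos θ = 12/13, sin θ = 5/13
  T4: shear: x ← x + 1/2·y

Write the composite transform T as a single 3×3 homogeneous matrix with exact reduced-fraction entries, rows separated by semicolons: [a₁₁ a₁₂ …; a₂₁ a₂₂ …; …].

T1 = [-1 0 0; 0 1 0; 0 0 1]
T2·T1 = [-1 0 -2; 0 1 0; 0 0 1]
T3·…·T1 = [-12/13 -5/13 -24/13; -5/13 12/13 -10/13; 0 0 1]
T4·…·T1 = [-29/26 1/13 -29/13; -5/13 12/13 -10/13; 0 0 1]

T = [-29/26 1/13 -29/13; -5/13 12/13 -10/13; 0 0 1]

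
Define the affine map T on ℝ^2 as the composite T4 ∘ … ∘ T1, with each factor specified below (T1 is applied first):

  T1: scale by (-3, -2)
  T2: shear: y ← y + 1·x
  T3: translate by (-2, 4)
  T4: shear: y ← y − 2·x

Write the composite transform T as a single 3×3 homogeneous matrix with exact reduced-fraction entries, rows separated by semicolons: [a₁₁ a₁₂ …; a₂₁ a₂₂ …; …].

T = [-3 0 -2; 3 -2 8; 0 0 1]

T1 = [-3 0 0; 0 -2 0; 0 0 1]
T2·T1 = [-3 0 0; -3 -2 0; 0 0 1]
T3·…·T1 = [-3 0 -2; -3 -2 4; 0 0 1]
T4·…·T1 = [-3 0 -2; 3 -2 8; 0 0 1]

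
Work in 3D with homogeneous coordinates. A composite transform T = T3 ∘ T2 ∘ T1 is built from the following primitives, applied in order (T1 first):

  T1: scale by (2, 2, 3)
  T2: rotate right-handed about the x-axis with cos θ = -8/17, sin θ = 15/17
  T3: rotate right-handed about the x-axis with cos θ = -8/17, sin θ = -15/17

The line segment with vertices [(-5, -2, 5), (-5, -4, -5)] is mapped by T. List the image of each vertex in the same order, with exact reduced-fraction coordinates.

image vertices: (-10, -4, 15), (-10, -8, -15)

T1 scale by (2, 2, 3): (-5, -2, 5) → (-10, -4, 15); (-5, -4, -5) → (-10, -8, -15)
T2 rotate right-handed about the x-axis with cos θ = -8/17, sin θ = 15/17: (-10, -4, 15) → (-10, -193/17, -180/17); (-10, -8, -15) → (-10, 17, 0)
T3 rotate right-handed about the x-axis with cos θ = -8/17, sin θ = -15/17: (-10, -193/17, -180/17) → (-10, -4, 15); (-10, 17, 0) → (-10, -8, -15)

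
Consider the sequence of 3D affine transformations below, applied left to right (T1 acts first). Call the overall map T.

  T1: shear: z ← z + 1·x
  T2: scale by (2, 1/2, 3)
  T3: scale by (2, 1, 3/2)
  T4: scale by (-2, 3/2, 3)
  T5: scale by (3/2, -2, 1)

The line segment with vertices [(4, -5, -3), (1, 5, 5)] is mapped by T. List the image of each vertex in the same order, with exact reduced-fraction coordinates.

T1 shear: z ← z + 1·x: (4, -5, -3) → (4, -5, 1); (1, 5, 5) → (1, 5, 6)
T2 scale by (2, 1/2, 3): (4, -5, 1) → (8, -5/2, 3); (1, 5, 6) → (2, 5/2, 18)
T3 scale by (2, 1, 3/2): (8, -5/2, 3) → (16, -5/2, 9/2); (2, 5/2, 18) → (4, 5/2, 27)
T4 scale by (-2, 3/2, 3): (16, -5/2, 9/2) → (-32, -15/4, 27/2); (4, 5/2, 27) → (-8, 15/4, 81)
T5 scale by (3/2, -2, 1): (-32, -15/4, 27/2) → (-48, 15/2, 27/2); (-8, 15/4, 81) → (-12, -15/2, 81)

image vertices: (-48, 15/2, 27/2), (-12, -15/2, 81)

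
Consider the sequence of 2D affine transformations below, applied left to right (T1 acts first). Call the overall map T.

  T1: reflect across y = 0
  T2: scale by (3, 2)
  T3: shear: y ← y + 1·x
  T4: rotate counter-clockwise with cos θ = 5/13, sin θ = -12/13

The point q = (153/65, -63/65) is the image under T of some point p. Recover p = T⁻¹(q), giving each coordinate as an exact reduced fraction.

T1 = [1 0 0; 0 -1 0; 0 0 1]
T2·T1 = [3 0 0; 0 -2 0; 0 0 1]
T3·…·T1 = [3 0 0; 3 -2 0; 0 0 1]
T4·…·T1 = [51/13 -24/13 0; -21/13 -10/13 0; 0 0 1]
det M = -6; M⁻¹ = [5/39 -4/13 0; -7/26 -17/26 0; 0 0 1]
M⁻¹ · (153/65, -63/65)ᵀ = (3/5, 0)ᵀ

p = (3/5, 0)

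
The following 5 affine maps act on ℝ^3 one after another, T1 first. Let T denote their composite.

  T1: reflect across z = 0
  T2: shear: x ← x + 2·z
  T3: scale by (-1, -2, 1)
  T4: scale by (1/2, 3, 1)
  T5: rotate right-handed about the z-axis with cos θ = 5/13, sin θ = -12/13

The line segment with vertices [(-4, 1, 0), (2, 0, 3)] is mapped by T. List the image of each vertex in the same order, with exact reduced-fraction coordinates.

T1 reflect across z = 0: (-4, 1, 0) → (-4, 1, 0); (2, 0, 3) → (2, 0, -3)
T2 shear: x ← x + 2·z: (-4, 1, 0) → (-4, 1, 0); (2, 0, -3) → (-4, 0, -3)
T3 scale by (-1, -2, 1): (-4, 1, 0) → (4, -2, 0); (-4, 0, -3) → (4, 0, -3)
T4 scale by (1/2, 3, 1): (4, -2, 0) → (2, -6, 0); (4, 0, -3) → (2, 0, -3)
T5 rotate right-handed about the z-axis with cos θ = 5/13, sin θ = -12/13: (2, -6, 0) → (-62/13, -54/13, 0); (2, 0, -3) → (10/13, -24/13, -3)

image vertices: (-62/13, -54/13, 0), (10/13, -24/13, -3)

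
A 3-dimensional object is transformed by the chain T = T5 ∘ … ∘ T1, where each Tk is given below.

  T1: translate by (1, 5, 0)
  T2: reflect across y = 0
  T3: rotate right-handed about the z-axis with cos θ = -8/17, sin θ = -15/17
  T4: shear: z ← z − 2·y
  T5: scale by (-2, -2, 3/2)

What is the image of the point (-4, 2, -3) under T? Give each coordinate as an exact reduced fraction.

T(p) = (162/17, -202/17, -759/34)

T1 translate by (1, 5, 0): (-4, 2, -3) → (-3, 7, -3)
T2 reflect across y = 0: (-3, 7, -3) → (-3, -7, -3)
T3 rotate right-handed about the z-axis with cos θ = -8/17, sin θ = -15/17: (-3, -7, -3) → (-81/17, 101/17, -3)
T4 shear: z ← z − 2·y: (-81/17, 101/17, -3) → (-81/17, 101/17, -253/17)
T5 scale by (-2, -2, 3/2): (-81/17, 101/17, -253/17) → (162/17, -202/17, -759/34)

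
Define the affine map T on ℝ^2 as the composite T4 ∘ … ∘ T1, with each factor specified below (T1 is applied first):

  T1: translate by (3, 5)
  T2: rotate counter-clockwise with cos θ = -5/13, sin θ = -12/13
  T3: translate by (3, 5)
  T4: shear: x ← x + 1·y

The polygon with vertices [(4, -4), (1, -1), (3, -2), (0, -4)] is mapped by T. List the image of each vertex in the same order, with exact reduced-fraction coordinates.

T1 translate by (3, 5): (4, -4) → (7, 1); (1, -1) → (4, 4); (3, -2) → (6, 3); (0, -4) → (3, 1)
T2 rotate counter-clockwise with cos θ = -5/13, sin θ = -12/13: (7, 1) → (-23/13, -89/13); (4, 4) → (28/13, -68/13); (6, 3) → (6/13, -87/13); (3, 1) → (-3/13, -41/13)
T3 translate by (3, 5): (-23/13, -89/13) → (16/13, -24/13); (28/13, -68/13) → (67/13, -3/13); (6/13, -87/13) → (45/13, -22/13); (-3/13, -41/13) → (36/13, 24/13)
T4 shear: x ← x + 1·y: (16/13, -24/13) → (-8/13, -24/13); (67/13, -3/13) → (64/13, -3/13); (45/13, -22/13) → (23/13, -22/13); (36/13, 24/13) → (60/13, 24/13)

image vertices: (-8/13, -24/13), (64/13, -3/13), (23/13, -22/13), (60/13, 24/13)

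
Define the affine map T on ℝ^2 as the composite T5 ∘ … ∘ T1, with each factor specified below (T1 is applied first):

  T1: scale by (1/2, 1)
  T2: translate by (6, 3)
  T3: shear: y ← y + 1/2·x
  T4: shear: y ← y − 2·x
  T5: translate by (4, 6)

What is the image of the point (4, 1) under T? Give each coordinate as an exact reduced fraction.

T(p) = (12, -2)

T1 scale by (1/2, 1): (4, 1) → (2, 1)
T2 translate by (6, 3): (2, 1) → (8, 4)
T3 shear: y ← y + 1/2·x: (8, 4) → (8, 8)
T4 shear: y ← y − 2·x: (8, 8) → (8, -8)
T5 translate by (4, 6): (8, -8) → (12, -2)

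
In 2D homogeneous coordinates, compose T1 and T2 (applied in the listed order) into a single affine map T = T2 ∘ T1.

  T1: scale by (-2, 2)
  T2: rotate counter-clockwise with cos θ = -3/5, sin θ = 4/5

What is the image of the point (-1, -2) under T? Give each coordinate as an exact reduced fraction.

T(p) = (2, 4)

T1 scale by (-2, 2): (-1, -2) → (2, -4)
T2 rotate counter-clockwise with cos θ = -3/5, sin θ = 4/5: (2, -4) → (2, 4)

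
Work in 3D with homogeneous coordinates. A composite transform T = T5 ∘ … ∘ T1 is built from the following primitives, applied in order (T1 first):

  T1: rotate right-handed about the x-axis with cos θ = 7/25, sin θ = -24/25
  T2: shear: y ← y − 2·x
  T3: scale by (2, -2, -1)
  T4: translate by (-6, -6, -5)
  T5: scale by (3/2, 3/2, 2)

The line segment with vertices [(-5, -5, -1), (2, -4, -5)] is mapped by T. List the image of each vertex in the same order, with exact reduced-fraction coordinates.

T1 rotate right-handed about the x-axis with cos θ = 7/25, sin θ = -24/25: (-5, -5, -1) → (-5, -59/25, 113/25); (2, -4, -5) → (2, -148/25, 61/25)
T2 shear: y ← y − 2·x: (-5, -59/25, 113/25) → (-5, 191/25, 113/25); (2, -148/25, 61/25) → (2, -248/25, 61/25)
T3 scale by (2, -2, -1): (-5, 191/25, 113/25) → (-10, -382/25, -113/25); (2, -248/25, 61/25) → (4, 496/25, -61/25)
T4 translate by (-6, -6, -5): (-10, -382/25, -113/25) → (-16, -532/25, -238/25); (4, 496/25, -61/25) → (-2, 346/25, -186/25)
T5 scale by (3/2, 3/2, 2): (-16, -532/25, -238/25) → (-24, -798/25, -476/25); (-2, 346/25, -186/25) → (-3, 519/25, -372/25)

image vertices: (-24, -798/25, -476/25), (-3, 519/25, -372/25)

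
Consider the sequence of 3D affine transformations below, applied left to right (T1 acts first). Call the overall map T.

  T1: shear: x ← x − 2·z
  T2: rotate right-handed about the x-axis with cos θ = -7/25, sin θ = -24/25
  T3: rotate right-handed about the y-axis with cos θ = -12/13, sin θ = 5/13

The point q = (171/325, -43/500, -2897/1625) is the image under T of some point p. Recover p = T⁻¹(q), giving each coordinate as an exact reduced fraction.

p = (-1, -7/4, -3/5)

T1 = [1 0 -2 0; 0 1 0 0; 0 0 1 0; 0 0 0 1]
T2·T1 = [1 0 -2 0; 0 -7/25 24/25 0; 0 -24/25 -7/25 0; 0 0 0 1]
T3·…·T1 = [-12/13 -24/65 113/65 0; 0 -7/25 24/25 0; -5/13 288/325 334/325 0; 0 0 0 1]
det M = 1; M⁻¹ = [-74/65 48/25 43/325 0; -24/65 -7/25 288/325 0; -7/65 24/25 84/325 0; 0 0 0 1]
M⁻¹ · (171/325, -43/500, -2897/1625)ᵀ = (-1, -7/4, -3/5)ᵀ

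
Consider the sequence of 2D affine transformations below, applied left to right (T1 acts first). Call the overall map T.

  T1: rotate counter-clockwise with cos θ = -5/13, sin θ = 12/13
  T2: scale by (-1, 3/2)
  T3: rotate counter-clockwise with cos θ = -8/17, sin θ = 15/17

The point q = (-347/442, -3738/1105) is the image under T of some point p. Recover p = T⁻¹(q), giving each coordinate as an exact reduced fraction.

T1 = [-5/13 -12/13 0; 12/13 -5/13 0; 0 0 1]
T2·T1 = [5/13 12/13 0; 18/13 -15/26 0; 0 0 1]
T3·…·T1 = [-310/221 33/442 0; -69/221 240/221 0; 0 0 1]
det M = -3/2; M⁻¹ = [-160/221 11/221 0; -46/221 620/663 0; 0 0 1]
M⁻¹ · (-347/442, -3738/1105)ᵀ = (2/5, -3)ᵀ

p = (2/5, -3)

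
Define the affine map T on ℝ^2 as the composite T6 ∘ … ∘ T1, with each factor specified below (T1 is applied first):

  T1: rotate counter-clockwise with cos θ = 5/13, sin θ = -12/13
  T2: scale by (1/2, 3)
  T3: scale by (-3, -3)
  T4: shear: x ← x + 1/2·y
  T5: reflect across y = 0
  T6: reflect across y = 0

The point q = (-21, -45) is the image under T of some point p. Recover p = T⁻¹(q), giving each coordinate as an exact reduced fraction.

p = (-5, 1)

T1 = [5/13 12/13 0; -12/13 5/13 0; 0 0 1]
T2·T1 = [5/26 6/13 0; -36/13 15/13 0; 0 0 1]
T3·…·T1 = [-15/26 -18/13 0; 108/13 -45/13 0; 0 0 1]
T4·…·T1 = [93/26 -81/26 0; 108/13 -45/13 0; 0 0 1]
T5·…·T1 = [93/26 -81/26 0; -108/13 45/13 0; 0 0 1]
T6·…·T1 = [93/26 -81/26 0; 108/13 -45/13 0; 0 0 1]
det M = 27/2; M⁻¹ = [-10/39 3/13 0; -8/13 31/117 0; 0 0 1]
M⁻¹ · (-21, -45)ᵀ = (-5, 1)ᵀ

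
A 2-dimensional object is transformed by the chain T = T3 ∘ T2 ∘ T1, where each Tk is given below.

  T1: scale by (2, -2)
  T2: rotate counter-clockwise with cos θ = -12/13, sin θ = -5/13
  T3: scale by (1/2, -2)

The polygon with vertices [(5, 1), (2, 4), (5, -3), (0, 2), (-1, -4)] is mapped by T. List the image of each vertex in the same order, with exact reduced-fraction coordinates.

image vertices: (-5, 4), (-44/13, -152/13), (-45/13, 244/13), (-10/13, -96/13), (32/13, 172/13)

T1 scale by (2, -2): (5, 1) → (10, -2); (2, 4) → (4, -8); (5, -3) → (10, 6); (0, 2) → (0, -4); (-1, -4) → (-2, 8)
T2 rotate counter-clockwise with cos θ = -12/13, sin θ = -5/13: (10, -2) → (-10, -2); (4, -8) → (-88/13, 76/13); (10, 6) → (-90/13, -122/13); (0, -4) → (-20/13, 48/13); (-2, 8) → (64/13, -86/13)
T3 scale by (1/2, -2): (-10, -2) → (-5, 4); (-88/13, 76/13) → (-44/13, -152/13); (-90/13, -122/13) → (-45/13, 244/13); (-20/13, 48/13) → (-10/13, -96/13); (64/13, -86/13) → (32/13, 172/13)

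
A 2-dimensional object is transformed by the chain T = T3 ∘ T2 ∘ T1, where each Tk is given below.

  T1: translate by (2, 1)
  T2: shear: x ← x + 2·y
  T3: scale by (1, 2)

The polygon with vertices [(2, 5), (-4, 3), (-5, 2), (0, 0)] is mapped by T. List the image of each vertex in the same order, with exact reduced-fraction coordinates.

image vertices: (16, 12), (6, 8), (3, 6), (4, 2)

T1 translate by (2, 1): (2, 5) → (4, 6); (-4, 3) → (-2, 4); (-5, 2) → (-3, 3); (0, 0) → (2, 1)
T2 shear: x ← x + 2·y: (4, 6) → (16, 6); (-2, 4) → (6, 4); (-3, 3) → (3, 3); (2, 1) → (4, 1)
T3 scale by (1, 2): (16, 6) → (16, 12); (6, 4) → (6, 8); (3, 3) → (3, 6); (4, 1) → (4, 2)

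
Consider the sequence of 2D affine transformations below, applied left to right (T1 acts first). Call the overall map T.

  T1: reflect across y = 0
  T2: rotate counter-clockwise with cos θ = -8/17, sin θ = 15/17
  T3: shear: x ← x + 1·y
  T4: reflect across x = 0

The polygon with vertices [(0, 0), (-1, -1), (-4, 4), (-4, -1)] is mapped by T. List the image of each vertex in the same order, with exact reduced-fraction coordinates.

T1 reflect across y = 0: (0, 0) → (0, 0); (-1, -1) → (-1, 1); (-4, 4) → (-4, -4); (-4, -1) → (-4, 1)
T2 rotate counter-clockwise with cos θ = -8/17, sin θ = 15/17: (0, 0) → (0, 0); (-1, 1) → (-7/17, -23/17); (-4, -4) → (92/17, -28/17); (-4, 1) → (1, -4)
T3 shear: x ← x + 1·y: (0, 0) → (0, 0); (-7/17, -23/17) → (-30/17, -23/17); (92/17, -28/17) → (64/17, -28/17); (1, -4) → (-3, -4)
T4 reflect across x = 0: (0, 0) → (0, 0); (-30/17, -23/17) → (30/17, -23/17); (64/17, -28/17) → (-64/17, -28/17); (-3, -4) → (3, -4)

image vertices: (0, 0), (30/17, -23/17), (-64/17, -28/17), (3, -4)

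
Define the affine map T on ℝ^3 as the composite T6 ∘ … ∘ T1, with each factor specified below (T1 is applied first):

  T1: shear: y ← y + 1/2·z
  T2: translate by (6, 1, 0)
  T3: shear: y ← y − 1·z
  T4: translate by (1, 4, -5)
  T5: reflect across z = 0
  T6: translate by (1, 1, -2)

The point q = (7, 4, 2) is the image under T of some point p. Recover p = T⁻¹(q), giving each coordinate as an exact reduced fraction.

p = (-1, -3/2, 1)

T1 = [1 0 0 0; 0 1 1/2 0; 0 0 1 0; 0 0 0 1]
T2·T1 = [1 0 0 6; 0 1 1/2 1; 0 0 1 0; 0 0 0 1]
T3·…·T1 = [1 0 0 6; 0 1 -1/2 1; 0 0 1 0; 0 0 0 1]
T4·…·T1 = [1 0 0 7; 0 1 -1/2 5; 0 0 1 -5; 0 0 0 1]
T5·…·T1 = [1 0 0 7; 0 1 -1/2 5; 0 0 -1 5; 0 0 0 1]
T6·…·T1 = [1 0 0 8; 0 1 -1/2 6; 0 0 -1 3; 0 0 0 1]
det M = -1; M⁻¹ = [1 0 0 -8; 0 1 -1/2 -9/2; 0 0 -1 3; 0 0 0 1]
M⁻¹ · (7, 4, 2)ᵀ = (-1, -3/2, 1)ᵀ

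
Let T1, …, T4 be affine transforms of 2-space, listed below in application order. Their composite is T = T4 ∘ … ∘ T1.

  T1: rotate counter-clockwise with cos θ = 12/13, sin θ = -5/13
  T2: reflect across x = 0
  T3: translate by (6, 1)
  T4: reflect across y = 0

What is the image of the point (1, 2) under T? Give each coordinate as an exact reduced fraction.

T1 rotate counter-clockwise with cos θ = 12/13, sin θ = -5/13: (1, 2) → (22/13, 19/13)
T2 reflect across x = 0: (22/13, 19/13) → (-22/13, 19/13)
T3 translate by (6, 1): (-22/13, 19/13) → (56/13, 32/13)
T4 reflect across y = 0: (56/13, 32/13) → (56/13, -32/13)

T(p) = (56/13, -32/13)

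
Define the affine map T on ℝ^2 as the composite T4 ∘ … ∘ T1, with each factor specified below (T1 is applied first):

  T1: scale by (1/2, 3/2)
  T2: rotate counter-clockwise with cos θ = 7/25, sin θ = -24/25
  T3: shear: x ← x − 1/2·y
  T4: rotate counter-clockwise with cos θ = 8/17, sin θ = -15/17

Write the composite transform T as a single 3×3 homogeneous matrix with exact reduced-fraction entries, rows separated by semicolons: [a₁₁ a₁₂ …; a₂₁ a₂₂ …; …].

T1 = [1/2 0 0; 0 3/2 0; 0 0 1]
T2·T1 = [7/50 36/25 0; -12/25 21/50 0; 0 0 1]
T3·…·T1 = [19/50 123/100 0; -12/25 21/50 0; 0 0 1]
T4·…·T1 = [-104/425 807/850 0; -477/850 -1509/1700 0; 0 0 1]

T = [-104/425 807/850 0; -477/850 -1509/1700 0; 0 0 1]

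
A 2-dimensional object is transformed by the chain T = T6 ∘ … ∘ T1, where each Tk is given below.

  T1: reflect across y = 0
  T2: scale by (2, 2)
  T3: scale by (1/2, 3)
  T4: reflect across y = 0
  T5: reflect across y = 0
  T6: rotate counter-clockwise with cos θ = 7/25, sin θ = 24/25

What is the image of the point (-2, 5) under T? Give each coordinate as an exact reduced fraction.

T1 reflect across y = 0: (-2, 5) → (-2, -5)
T2 scale by (2, 2): (-2, -5) → (-4, -10)
T3 scale by (1/2, 3): (-4, -10) → (-2, -30)
T4 reflect across y = 0: (-2, -30) → (-2, 30)
T5 reflect across y = 0: (-2, 30) → (-2, -30)
T6 rotate counter-clockwise with cos θ = 7/25, sin θ = 24/25: (-2, -30) → (706/25, -258/25)

T(p) = (706/25, -258/25)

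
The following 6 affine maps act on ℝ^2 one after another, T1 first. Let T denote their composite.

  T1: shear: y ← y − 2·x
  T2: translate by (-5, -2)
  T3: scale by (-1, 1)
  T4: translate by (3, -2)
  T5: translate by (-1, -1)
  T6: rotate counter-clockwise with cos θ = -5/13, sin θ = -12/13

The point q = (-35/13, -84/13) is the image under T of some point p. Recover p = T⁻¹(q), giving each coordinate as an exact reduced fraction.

p = (0, 5)

T1 = [1 0 0; -2 1 0; 0 0 1]
T2·T1 = [1 0 -5; -2 1 -2; 0 0 1]
T3·…·T1 = [-1 0 5; -2 1 -2; 0 0 1]
T4·…·T1 = [-1 0 8; -2 1 -4; 0 0 1]
T5·…·T1 = [-1 0 7; -2 1 -5; 0 0 1]
T6·…·T1 = [-19/13 12/13 -95/13; 22/13 -5/13 -59/13; 0 0 1]
det M = -1; M⁻¹ = [5/13 12/13 7; 22/13 19/13 19; 0 0 1]
M⁻¹ · (-35/13, -84/13)ᵀ = (0, 5)ᵀ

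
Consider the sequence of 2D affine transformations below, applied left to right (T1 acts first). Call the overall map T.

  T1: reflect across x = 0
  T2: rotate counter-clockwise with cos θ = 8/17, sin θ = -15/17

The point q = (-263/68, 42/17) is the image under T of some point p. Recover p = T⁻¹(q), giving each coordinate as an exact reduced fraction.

T1 = [-1 0 0; 0 1 0; 0 0 1]
T2·T1 = [-8/17 15/17 0; 15/17 8/17 0; 0 0 1]
det M = -1; M⁻¹ = [-8/17 15/17 0; 15/17 8/17 0; 0 0 1]
M⁻¹ · (-263/68, 42/17)ᵀ = (4, -9/4)ᵀ

p = (4, -9/4)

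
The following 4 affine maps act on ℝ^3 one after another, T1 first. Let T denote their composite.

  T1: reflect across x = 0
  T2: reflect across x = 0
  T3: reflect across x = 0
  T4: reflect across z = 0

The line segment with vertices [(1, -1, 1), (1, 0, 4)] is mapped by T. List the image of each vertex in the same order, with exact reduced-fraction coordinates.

T1 reflect across x = 0: (1, -1, 1) → (-1, -1, 1); (1, 0, 4) → (-1, 0, 4)
T2 reflect across x = 0: (-1, -1, 1) → (1, -1, 1); (-1, 0, 4) → (1, 0, 4)
T3 reflect across x = 0: (1, -1, 1) → (-1, -1, 1); (1, 0, 4) → (-1, 0, 4)
T4 reflect across z = 0: (-1, -1, 1) → (-1, -1, -1); (-1, 0, 4) → (-1, 0, -4)

image vertices: (-1, -1, -1), (-1, 0, -4)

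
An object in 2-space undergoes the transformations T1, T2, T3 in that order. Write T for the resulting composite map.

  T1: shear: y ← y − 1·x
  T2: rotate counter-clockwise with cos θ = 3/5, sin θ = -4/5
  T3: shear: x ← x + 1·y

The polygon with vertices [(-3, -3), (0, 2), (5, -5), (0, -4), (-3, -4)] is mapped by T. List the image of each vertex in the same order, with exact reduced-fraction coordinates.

T1 shear: y ← y − 1·x: (-3, -3) → (-3, 0); (0, 2) → (0, 2); (5, -5) → (5, -10); (0, -4) → (0, -4); (-3, -4) → (-3, -1)
T2 rotate counter-clockwise with cos θ = 3/5, sin θ = -4/5: (-3, 0) → (-9/5, 12/5); (0, 2) → (8/5, 6/5); (5, -10) → (-5, -10); (0, -4) → (-16/5, -12/5); (-3, -1) → (-13/5, 9/5)
T3 shear: x ← x + 1·y: (-9/5, 12/5) → (3/5, 12/5); (8/5, 6/5) → (14/5, 6/5); (-5, -10) → (-15, -10); (-16/5, -12/5) → (-28/5, -12/5); (-13/5, 9/5) → (-4/5, 9/5)

image vertices: (3/5, 12/5), (14/5, 6/5), (-15, -10), (-28/5, -12/5), (-4/5, 9/5)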